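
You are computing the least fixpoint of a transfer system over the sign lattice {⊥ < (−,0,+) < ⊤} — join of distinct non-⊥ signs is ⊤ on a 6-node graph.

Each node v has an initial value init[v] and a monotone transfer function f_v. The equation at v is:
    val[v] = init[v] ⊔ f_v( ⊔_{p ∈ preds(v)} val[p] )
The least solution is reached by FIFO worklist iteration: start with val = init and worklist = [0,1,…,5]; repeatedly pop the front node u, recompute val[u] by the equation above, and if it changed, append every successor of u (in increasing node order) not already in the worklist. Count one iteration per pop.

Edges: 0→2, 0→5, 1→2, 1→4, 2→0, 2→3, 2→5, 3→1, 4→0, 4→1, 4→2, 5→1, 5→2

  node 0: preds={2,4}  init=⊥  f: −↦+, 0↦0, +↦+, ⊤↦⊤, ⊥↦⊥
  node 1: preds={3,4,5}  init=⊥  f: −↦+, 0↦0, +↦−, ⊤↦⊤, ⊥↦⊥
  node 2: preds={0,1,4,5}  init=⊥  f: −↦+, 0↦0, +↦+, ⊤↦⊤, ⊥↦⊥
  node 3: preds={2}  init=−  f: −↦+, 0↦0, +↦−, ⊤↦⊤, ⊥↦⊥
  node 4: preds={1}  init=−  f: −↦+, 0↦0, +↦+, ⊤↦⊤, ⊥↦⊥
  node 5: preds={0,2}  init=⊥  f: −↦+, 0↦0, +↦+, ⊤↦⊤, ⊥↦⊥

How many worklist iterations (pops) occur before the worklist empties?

Worklist (11 pops):
  #1 pop 0: in=− → + (was ⊥); enqueue []
  #2 pop 1: in=− → + (was ⊥); enqueue []
  #3 pop 2: in=⊤ → ⊤ (was ⊥); enqueue [0]
  #4 pop 3: in=⊤ → ⊤ (was −); enqueue [1]
  #5 pop 4: in=+ → ⊤ (was −); enqueue [2]
  #6 pop 5: in=⊤ → ⊤ (was ⊥); enqueue []
  #7 pop 0: in=⊤ → ⊤ (was +); enqueue [5]
  #8 pop 1: in=⊤ → ⊤ (was +); enqueue [4]
  #9 pop 2: in=⊤ → ⊤ (no change)
  #10 pop 5: in=⊤ → ⊤ (no change)
  #11 pop 4: in=⊤ → ⊤ (no change)

Fixpoint:
  val[0] = ⊤
  val[1] = ⊤
  val[2] = ⊤
  val[3] = ⊤
  val[4] = ⊤
  val[5] = ⊤

11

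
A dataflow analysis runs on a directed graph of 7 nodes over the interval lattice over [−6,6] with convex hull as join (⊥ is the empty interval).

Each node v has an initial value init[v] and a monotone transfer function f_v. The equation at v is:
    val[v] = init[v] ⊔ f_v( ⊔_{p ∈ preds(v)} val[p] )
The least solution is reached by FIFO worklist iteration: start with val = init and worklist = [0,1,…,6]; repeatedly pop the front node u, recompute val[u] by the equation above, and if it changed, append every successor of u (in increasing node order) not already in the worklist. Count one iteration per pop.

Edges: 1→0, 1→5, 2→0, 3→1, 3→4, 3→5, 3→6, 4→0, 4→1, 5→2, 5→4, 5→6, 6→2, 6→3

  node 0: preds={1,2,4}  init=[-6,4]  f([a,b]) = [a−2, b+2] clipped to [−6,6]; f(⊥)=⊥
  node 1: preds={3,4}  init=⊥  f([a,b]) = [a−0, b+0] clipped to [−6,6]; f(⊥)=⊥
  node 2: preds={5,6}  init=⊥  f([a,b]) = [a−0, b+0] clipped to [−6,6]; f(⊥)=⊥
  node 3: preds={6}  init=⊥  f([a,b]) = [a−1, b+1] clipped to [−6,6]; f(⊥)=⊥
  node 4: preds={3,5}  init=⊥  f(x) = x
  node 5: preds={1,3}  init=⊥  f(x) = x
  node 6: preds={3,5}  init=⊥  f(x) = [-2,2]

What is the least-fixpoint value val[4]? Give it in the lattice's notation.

Worklist (19 pops):
  #1 pop 0: in=⊥ → [-6,4] (no change)
  #2 pop 1: in=⊥ → ⊥ (no change)
  #3 pop 2: in=⊥ → ⊥ (no change)
  #4 pop 3: in=⊥ → ⊥ (no change)
  #5 pop 4: in=⊥ → ⊥ (no change)
  #6 pop 5: in=⊥ → ⊥ (no change)
  #7 pop 6: in=⊥ → [-2,2] (was ⊥); enqueue [2,3]
  #8 pop 2: in=[-2,2] → [-2,2] (was ⊥); enqueue [0]
  #9 pop 3: in=[-2,2] → [-3,3] (was ⊥); enqueue [1,4,5,6]
  #10 pop 0: in=[-2,2] → [-6,4] (no change)
  #11 pop 1: in=[-3,3] → [-3,3] (was ⊥); enqueue [0]
  #12 pop 4: in=[-3,3] → [-3,3] (was ⊥); enqueue [1]
  #13 pop 5: in=[-3,3] → [-3,3] (was ⊥); enqueue [2,4]
  #14 pop 6: in=[-3,3] → [-2,2] (no change)
  #15 pop 0: in=[-3,3] → [-6,5] (was [-6,4]); enqueue []
  #16 pop 1: in=[-3,3] → [-3,3] (no change)
  #17 pop 2: in=[-3,3] → [-3,3] (was [-2,2]); enqueue [0]
  #18 pop 4: in=[-3,3] → [-3,3] (no change)
  #19 pop 0: in=[-3,3] → [-6,5] (no change)

Fixpoint:
  val[0] = [-6,5]
  val[1] = [-3,3]
  val[2] = [-3,3]
  val[3] = [-3,3]
  val[4] = [-3,3]
  val[5] = [-3,3]
  val[6] = [-2,2]

[-3,3]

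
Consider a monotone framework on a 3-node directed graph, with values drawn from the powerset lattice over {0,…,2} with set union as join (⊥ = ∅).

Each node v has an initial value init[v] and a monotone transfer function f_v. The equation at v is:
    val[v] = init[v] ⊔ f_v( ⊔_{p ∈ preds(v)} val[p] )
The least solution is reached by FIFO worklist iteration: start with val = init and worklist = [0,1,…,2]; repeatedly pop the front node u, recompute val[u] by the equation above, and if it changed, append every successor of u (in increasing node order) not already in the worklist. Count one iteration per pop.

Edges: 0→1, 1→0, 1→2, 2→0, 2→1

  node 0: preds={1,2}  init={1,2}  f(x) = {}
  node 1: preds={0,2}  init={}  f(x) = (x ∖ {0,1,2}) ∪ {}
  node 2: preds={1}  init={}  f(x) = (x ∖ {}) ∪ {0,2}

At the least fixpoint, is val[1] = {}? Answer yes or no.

Trace (5 dequeues):
  [1] u=0 | in {} | out {1,2} | ==
  [2] u=1 | in {1,2} | out {} | ==
  [3] u=2 | in {} | out {0,2} | prev {} | push {0,1}
  [4] u=0 | in {0,2} | out {1,2} | ==
  [5] u=1 | in {0,1,2} | out {} | ==

Converged values:
  [0] {1,2}
  [1] {}
  [2] {0,2}

yes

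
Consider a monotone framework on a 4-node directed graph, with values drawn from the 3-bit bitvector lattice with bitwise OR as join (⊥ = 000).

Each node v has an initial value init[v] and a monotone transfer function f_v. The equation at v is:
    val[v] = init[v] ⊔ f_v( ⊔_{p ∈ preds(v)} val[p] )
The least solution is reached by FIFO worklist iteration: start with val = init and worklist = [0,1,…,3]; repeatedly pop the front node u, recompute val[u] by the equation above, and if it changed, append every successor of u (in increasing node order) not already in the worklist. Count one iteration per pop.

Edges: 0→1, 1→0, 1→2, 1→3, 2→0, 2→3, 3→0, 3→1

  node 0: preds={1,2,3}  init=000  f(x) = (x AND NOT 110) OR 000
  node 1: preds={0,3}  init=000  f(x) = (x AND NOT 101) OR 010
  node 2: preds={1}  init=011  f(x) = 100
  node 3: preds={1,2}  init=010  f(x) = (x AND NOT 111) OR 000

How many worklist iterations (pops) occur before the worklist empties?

Worklist (5 pops):
  #1 pop 0: in=011 → 001 (was 000); enqueue []
  #2 pop 1: in=011 → 010 (was 000); enqueue [0]
  #3 pop 2: in=010 → 111 (was 011); enqueue []
  #4 pop 3: in=111 → 010 (no change)
  #5 pop 0: in=111 → 001 (no change)

Fixpoint:
  val[0] = 001
  val[1] = 010
  val[2] = 111
  val[3] = 010

5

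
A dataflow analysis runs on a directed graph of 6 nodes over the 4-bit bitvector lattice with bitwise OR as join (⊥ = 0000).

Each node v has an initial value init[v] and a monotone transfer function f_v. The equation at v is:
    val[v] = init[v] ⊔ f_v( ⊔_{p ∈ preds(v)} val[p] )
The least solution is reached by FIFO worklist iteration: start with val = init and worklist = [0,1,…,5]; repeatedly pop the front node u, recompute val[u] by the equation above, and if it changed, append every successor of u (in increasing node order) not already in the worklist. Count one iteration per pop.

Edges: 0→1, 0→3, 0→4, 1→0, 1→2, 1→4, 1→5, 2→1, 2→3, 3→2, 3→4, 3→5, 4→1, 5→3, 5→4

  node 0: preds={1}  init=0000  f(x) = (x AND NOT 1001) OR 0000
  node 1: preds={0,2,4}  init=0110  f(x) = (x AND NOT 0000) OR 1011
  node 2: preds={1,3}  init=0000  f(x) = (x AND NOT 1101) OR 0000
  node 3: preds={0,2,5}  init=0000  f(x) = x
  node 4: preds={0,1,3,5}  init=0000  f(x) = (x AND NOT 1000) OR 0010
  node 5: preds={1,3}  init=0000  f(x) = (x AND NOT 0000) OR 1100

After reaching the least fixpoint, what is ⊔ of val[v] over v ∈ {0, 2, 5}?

Worklist (13 pops):
  #1 pop 0: in=0110 → 0110 (was 0000); enqueue []
  #2 pop 1: in=0110 → 1111 (was 0110); enqueue [0]
  #3 pop 2: in=1111 → 0010 (was 0000); enqueue [1]
  #4 pop 3: in=0110 → 0110 (was 0000); enqueue [2]
  #5 pop 4: in=1111 → 0111 (was 0000); enqueue []
  #6 pop 5: in=1111 → 1111 (was 0000); enqueue [3,4]
  #7 pop 0: in=1111 → 0110 (no change)
  #8 pop 1: in=0111 → 1111 (no change)
  #9 pop 2: in=1111 → 0010 (no change)
  #10 pop 3: in=1111 → 1111 (was 0110); enqueue [2,5]
  #11 pop 4: in=1111 → 0111 (no change)
  #12 pop 2: in=1111 → 0010 (no change)
  #13 pop 5: in=1111 → 1111 (no change)

Fixpoint:
  val[0] = 0110
  val[1] = 1111
  val[2] = 0010
  val[3] = 1111
  val[4] = 0111
  val[5] = 1111

1111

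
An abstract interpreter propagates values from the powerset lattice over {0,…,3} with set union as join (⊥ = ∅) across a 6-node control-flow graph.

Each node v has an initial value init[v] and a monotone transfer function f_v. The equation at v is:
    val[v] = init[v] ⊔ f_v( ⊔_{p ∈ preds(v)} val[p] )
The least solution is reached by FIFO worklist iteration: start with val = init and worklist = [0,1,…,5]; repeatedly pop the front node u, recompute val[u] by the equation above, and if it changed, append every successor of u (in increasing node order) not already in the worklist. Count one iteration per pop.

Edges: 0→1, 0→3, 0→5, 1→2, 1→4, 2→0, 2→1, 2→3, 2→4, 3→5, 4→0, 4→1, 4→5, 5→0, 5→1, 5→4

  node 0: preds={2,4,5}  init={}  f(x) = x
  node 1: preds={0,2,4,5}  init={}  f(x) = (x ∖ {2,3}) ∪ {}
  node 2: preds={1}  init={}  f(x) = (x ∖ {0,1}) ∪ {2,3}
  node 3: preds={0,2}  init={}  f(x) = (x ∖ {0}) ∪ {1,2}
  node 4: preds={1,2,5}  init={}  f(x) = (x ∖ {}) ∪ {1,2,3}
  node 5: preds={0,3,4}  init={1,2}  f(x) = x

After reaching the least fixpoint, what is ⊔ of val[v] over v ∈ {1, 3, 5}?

Worklist (11 pops):
  #1 pop 0: in={1,2} → {1,2} (was {}); enqueue []
  #2 pop 1: in={1,2} → {1} (was {}); enqueue []
  #3 pop 2: in={1} → {2,3} (was {}); enqueue [0,1]
  #4 pop 3: in={1,2,3} → {1,2,3} (was {}); enqueue []
  #5 pop 4: in={1,2,3} → {1,2,3} (was {}); enqueue []
  #6 pop 5: in={1,2,3} → {1,2,3} (was {1,2}); enqueue [4]
  #7 pop 0: in={1,2,3} → {1,2,3} (was {1,2}); enqueue [3,5]
  #8 pop 1: in={1,2,3} → {1} (no change)
  #9 pop 4: in={1,2,3} → {1,2,3} (no change)
  #10 pop 3: in={1,2,3} → {1,2,3} (no change)
  #11 pop 5: in={1,2,3} → {1,2,3} (no change)

Fixpoint:
  val[0] = {1,2,3}
  val[1] = {1}
  val[2] = {2,3}
  val[3] = {1,2,3}
  val[4] = {1,2,3}
  val[5] = {1,2,3}

{1,2,3}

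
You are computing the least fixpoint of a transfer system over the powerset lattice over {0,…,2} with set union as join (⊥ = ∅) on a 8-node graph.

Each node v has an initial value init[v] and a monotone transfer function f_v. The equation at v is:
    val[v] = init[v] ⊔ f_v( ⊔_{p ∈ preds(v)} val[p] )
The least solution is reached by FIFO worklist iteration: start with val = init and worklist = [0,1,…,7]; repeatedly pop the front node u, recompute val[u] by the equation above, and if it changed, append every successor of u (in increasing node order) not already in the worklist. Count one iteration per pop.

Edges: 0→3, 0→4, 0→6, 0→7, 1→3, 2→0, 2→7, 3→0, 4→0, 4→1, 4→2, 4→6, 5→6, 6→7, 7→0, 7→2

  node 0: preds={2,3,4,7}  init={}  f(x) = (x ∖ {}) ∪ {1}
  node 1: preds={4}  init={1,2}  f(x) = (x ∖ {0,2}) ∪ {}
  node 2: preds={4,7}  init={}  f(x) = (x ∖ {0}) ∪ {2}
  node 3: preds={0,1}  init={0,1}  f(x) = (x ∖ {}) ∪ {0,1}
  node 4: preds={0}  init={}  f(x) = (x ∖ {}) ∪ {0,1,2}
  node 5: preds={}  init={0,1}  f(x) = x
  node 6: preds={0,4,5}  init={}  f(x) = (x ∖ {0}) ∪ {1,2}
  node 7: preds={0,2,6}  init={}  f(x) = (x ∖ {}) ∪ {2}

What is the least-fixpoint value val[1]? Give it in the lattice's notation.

Trace (16 dequeues):
  [1] u=0 | in {0,1} | out {0,1} | prev {} | push {}
  [2] u=1 | in {} | out {1,2} | ==
  [3] u=2 | in {} | out {2} | prev {} | push {0}
  [4] u=3 | in {0,1,2} | out {0,1,2} | prev {0,1} | push {}
  [5] u=4 | in {0,1} | out {0,1,2} | prev {} | push {1,2}
  [6] u=5 | in {} | out {0,1} | ==
  [7] u=6 | in {0,1,2} | out {1,2} | prev {} | push {}
  [8] u=7 | in {0,1,2} | out {0,1,2} | prev {} | push {}
  [9] u=0 | in {0,1,2} | out {0,1,2} | prev {0,1} | push {3,4,6,7}
  [10] u=1 | in {0,1,2} | out {1,2} | ==
  [11] u=2 | in {0,1,2} | out {1,2} | prev {2} | push {0}
  [12] u=3 | in {0,1,2} | out {0,1,2} | ==
  [13] u=4 | in {0,1,2} | out {0,1,2} | ==
  [14] u=6 | in {0,1,2} | out {1,2} | ==
  [15] u=7 | in {0,1,2} | out {0,1,2} | ==
  [16] u=0 | in {0,1,2} | out {0,1,2} | ==

Converged values:
  [0] {0,1,2}
  [1] {1,2}
  [2] {1,2}
  [3] {0,1,2}
  [4] {0,1,2}
  [5] {0,1}
  [6] {1,2}
  [7] {0,1,2}

{1,2}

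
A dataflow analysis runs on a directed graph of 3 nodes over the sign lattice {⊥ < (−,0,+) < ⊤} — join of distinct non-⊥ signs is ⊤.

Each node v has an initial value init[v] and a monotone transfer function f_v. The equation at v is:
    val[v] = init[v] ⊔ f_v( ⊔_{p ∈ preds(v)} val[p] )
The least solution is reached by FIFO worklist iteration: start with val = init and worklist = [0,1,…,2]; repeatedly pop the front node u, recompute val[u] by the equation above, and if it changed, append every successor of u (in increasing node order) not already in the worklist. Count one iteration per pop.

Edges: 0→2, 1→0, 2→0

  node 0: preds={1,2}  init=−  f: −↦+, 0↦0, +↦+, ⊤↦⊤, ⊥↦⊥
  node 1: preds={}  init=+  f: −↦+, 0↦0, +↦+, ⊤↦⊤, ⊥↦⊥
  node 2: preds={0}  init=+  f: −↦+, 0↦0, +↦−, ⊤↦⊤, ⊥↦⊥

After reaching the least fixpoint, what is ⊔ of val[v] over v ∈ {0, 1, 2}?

⊤

Iteration log — 4 steps:
  step 1. node 0  ⊔preds=+  new=⊤  old=−  +wl: 
  step 2. node 1  ⊔preds=⊥  new=+  stable
  step 3. node 2  ⊔preds=⊤  new=⊤  old=+  +wl: 0
  step 4. node 0  ⊔preds=⊤  new=⊤  stable

Least fixpoint reached:
  node 0: ⊤
  node 1: +
  node 2: ⊤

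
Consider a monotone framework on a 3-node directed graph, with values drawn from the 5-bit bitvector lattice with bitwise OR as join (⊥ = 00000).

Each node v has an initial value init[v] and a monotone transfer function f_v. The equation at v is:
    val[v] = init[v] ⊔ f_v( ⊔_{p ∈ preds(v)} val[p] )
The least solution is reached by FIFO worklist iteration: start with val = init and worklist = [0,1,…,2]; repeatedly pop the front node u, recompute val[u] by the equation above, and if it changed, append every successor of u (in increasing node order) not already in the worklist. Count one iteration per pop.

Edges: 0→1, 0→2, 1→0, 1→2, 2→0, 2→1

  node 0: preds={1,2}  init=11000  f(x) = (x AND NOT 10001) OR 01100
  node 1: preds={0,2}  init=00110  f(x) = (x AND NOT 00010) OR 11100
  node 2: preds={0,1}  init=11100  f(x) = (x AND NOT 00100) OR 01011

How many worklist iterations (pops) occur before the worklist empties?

7

Iteration log — 7 steps:
  step 1. node 0  ⊔preds=11110  new=11110  old=11000  +wl: 
  step 2. node 1  ⊔preds=11110  new=11110  old=00110  +wl: 0
  step 3. node 2  ⊔preds=11110  new=11111  old=11100  +wl: 1
  step 4. node 0  ⊔preds=11111  new=11110  stable
  step 5. node 1  ⊔preds=11111  new=11111  old=11110  +wl: 0,2
  step 6. node 0  ⊔preds=11111  new=11110  stable
  step 7. node 2  ⊔preds=11111  new=11111  stable

Least fixpoint reached:
  node 0: 11110
  node 1: 11111
  node 2: 11111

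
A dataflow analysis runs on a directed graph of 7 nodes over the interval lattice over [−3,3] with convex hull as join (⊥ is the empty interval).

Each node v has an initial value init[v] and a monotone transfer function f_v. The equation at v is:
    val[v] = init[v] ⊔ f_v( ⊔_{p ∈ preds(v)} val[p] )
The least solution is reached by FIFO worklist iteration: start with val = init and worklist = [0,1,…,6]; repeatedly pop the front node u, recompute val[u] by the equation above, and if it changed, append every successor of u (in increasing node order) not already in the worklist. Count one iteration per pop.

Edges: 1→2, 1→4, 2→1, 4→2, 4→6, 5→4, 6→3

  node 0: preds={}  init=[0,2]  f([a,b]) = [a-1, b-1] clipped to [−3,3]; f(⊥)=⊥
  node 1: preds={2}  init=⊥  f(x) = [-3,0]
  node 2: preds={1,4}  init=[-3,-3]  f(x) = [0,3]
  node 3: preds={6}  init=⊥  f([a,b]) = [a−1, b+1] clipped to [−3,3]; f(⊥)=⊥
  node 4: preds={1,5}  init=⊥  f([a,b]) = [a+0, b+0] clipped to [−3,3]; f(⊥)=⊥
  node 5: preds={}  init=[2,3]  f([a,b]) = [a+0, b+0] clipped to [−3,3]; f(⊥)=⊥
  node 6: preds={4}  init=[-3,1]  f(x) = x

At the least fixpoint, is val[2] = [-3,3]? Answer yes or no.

yes

Worklist (10 pops):
  #1 pop 0: in=⊥ → [0,2] (no change)
  #2 pop 1: in=[-3,-3] → [-3,0] (was ⊥); enqueue []
  #3 pop 2: in=[-3,0] → [-3,3] (was [-3,-3]); enqueue [1]
  #4 pop 3: in=[-3,1] → [-3,2] (was ⊥); enqueue []
  #5 pop 4: in=[-3,3] → [-3,3] (was ⊥); enqueue [2]
  #6 pop 5: in=⊥ → [2,3] (no change)
  #7 pop 6: in=[-3,3] → [-3,3] (was [-3,1]); enqueue [3]
  #8 pop 1: in=[-3,3] → [-3,0] (no change)
  #9 pop 2: in=[-3,3] → [-3,3] (no change)
  #10 pop 3: in=[-3,3] → [-3,3] (was [-3,2]); enqueue []

Fixpoint:
  val[0] = [0,2]
  val[1] = [-3,0]
  val[2] = [-3,3]
  val[3] = [-3,3]
  val[4] = [-3,3]
  val[5] = [2,3]
  val[6] = [-3,3]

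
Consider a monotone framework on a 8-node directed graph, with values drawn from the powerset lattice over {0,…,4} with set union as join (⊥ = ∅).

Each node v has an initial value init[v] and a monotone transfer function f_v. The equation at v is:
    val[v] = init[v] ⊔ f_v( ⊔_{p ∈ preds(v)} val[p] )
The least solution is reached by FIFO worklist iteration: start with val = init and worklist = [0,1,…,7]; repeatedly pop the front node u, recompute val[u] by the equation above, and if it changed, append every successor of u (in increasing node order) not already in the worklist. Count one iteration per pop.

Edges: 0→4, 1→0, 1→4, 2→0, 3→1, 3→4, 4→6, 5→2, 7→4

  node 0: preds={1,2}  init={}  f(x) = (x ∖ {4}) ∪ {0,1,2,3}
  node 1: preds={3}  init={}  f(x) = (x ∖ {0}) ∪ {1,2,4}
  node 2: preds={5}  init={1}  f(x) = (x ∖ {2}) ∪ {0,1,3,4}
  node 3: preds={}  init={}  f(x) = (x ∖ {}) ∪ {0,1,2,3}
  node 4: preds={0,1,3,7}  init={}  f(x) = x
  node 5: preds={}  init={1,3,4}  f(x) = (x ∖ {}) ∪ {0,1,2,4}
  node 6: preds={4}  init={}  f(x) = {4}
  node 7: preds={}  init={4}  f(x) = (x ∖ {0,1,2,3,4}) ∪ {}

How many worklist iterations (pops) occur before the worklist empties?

Worklist (13 pops):
  #1 pop 0: in={1} → {0,1,2,3} (was {}); enqueue []
  #2 pop 1: in={} → {1,2,4} (was {}); enqueue [0]
  #3 pop 2: in={1,3,4} → {0,1,3,4} (was {1}); enqueue []
  #4 pop 3: in={} → {0,1,2,3} (was {}); enqueue [1]
  #5 pop 4: in={0,1,2,3,4} → {0,1,2,3,4} (was {}); enqueue []
  #6 pop 5: in={} → {0,1,2,3,4} (was {1,3,4}); enqueue [2]
  #7 pop 6: in={0,1,2,3,4} → {4} (was {}); enqueue []
  #8 pop 7: in={} → {4} (no change)
  #9 pop 0: in={0,1,2,3,4} → {0,1,2,3} (no change)
  #10 pop 1: in={0,1,2,3} → {1,2,3,4} (was {1,2,4}); enqueue [0,4]
  #11 pop 2: in={0,1,2,3,4} → {0,1,3,4} (no change)
  #12 pop 0: in={0,1,2,3,4} → {0,1,2,3} (no change)
  #13 pop 4: in={0,1,2,3,4} → {0,1,2,3,4} (no change)

Fixpoint:
  val[0] = {0,1,2,3}
  val[1] = {1,2,3,4}
  val[2] = {0,1,3,4}
  val[3] = {0,1,2,3}
  val[4] = {0,1,2,3,4}
  val[5] = {0,1,2,3,4}
  val[6] = {4}
  val[7] = {4}

13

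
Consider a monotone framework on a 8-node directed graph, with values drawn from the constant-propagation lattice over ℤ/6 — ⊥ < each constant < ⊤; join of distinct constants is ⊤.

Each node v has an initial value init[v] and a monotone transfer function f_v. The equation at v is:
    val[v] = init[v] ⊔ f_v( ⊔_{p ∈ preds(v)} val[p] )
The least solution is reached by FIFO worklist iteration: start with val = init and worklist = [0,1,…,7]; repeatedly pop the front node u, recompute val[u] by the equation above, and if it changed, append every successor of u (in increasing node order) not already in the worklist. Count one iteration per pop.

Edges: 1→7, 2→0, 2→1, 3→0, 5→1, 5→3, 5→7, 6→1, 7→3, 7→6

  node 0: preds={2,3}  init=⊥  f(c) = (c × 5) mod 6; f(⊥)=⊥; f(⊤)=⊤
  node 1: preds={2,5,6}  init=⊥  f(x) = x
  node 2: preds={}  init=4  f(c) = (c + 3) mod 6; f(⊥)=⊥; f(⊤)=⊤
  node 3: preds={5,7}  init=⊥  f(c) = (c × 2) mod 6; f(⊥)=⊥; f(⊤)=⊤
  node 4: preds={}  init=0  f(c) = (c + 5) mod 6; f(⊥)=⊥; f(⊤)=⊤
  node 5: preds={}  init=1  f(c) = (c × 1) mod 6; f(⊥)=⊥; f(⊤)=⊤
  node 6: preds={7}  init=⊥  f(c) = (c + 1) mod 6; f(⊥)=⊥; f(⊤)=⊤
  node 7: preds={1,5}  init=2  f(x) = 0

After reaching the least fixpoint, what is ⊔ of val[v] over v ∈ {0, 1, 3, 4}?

⊤

Worklist (13 pops):
  #1 pop 0: in=4 → 2 (was ⊥); enqueue []
  #2 pop 1: in=⊤ → ⊤ (was ⊥); enqueue []
  #3 pop 2: in=⊥ → 4 (no change)
  #4 pop 3: in=⊤ → ⊤ (was ⊥); enqueue [0]
  #5 pop 4: in=⊥ → 0 (no change)
  #6 pop 5: in=⊥ → 1 (no change)
  #7 pop 6: in=2 → 3 (was ⊥); enqueue [1]
  #8 pop 7: in=⊤ → ⊤ (was 2); enqueue [3,6]
  #9 pop 0: in=⊤ → ⊤ (was 2); enqueue []
  #10 pop 1: in=⊤ → ⊤ (no change)
  #11 pop 3: in=⊤ → ⊤ (no change)
  #12 pop 6: in=⊤ → ⊤ (was 3); enqueue [1]
  #13 pop 1: in=⊤ → ⊤ (no change)

Fixpoint:
  val[0] = ⊤
  val[1] = ⊤
  val[2] = 4
  val[3] = ⊤
  val[4] = 0
  val[5] = 1
  val[6] = ⊤
  val[7] = ⊤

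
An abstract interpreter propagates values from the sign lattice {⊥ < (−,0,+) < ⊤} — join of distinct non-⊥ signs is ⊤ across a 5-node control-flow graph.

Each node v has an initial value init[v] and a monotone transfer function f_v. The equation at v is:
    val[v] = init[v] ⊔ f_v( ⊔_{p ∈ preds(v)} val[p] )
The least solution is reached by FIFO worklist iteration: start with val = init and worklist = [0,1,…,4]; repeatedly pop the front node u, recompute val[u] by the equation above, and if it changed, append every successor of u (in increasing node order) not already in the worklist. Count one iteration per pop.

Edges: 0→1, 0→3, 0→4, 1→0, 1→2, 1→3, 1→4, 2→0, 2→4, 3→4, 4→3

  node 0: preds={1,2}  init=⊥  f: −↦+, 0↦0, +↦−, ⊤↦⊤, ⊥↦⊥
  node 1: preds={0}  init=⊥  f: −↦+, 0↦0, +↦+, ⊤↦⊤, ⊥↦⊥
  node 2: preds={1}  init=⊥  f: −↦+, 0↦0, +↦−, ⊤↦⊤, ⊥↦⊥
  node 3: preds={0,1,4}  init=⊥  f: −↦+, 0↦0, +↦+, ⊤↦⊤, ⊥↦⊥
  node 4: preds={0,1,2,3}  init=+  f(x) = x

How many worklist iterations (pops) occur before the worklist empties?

5

Trace (5 dequeues):
  [1] u=0 | in ⊥ | out ⊥ | ==
  [2] u=1 | in ⊥ | out ⊥ | ==
  [3] u=2 | in ⊥ | out ⊥ | ==
  [4] u=3 | in + | out + | prev ⊥ | push {}
  [5] u=4 | in + | out + | ==

Converged values:
  [0] ⊥
  [1] ⊥
  [2] ⊥
  [3] +
  [4] +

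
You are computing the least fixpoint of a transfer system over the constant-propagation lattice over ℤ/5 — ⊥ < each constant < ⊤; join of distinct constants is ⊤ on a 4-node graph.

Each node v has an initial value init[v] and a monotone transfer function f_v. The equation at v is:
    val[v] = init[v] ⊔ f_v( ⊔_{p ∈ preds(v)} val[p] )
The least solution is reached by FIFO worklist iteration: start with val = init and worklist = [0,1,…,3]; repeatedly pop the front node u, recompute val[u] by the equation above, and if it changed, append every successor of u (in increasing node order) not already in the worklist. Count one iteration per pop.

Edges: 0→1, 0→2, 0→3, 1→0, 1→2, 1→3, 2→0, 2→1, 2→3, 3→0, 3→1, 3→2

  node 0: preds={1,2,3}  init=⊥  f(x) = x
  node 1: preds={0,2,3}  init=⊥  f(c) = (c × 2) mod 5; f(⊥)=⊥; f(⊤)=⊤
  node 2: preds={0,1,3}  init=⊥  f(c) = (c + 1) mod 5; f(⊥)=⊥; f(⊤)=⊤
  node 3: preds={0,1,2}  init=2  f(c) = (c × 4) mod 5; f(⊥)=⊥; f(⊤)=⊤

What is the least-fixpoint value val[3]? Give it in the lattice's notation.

⊤

Trace (9 dequeues):
  [1] u=0 | in 2 | out 2 | prev ⊥ | push {}
  [2] u=1 | in 2 | out 4 | prev ⊥ | push {0}
  [3] u=2 | in ⊤ | out ⊤ | prev ⊥ | push {1}
  [4] u=3 | in ⊤ | out ⊤ | prev 2 | push {2}
  [5] u=0 | in ⊤ | out ⊤ | prev 2 | push {3}
  [6] u=1 | in ⊤ | out ⊤ | prev 4 | push {0}
  [7] u=2 | in ⊤ | out ⊤ | ==
  [8] u=3 | in ⊤ | out ⊤ | ==
  [9] u=0 | in ⊤ | out ⊤ | ==

Converged values:
  [0] ⊤
  [1] ⊤
  [2] ⊤
  [3] ⊤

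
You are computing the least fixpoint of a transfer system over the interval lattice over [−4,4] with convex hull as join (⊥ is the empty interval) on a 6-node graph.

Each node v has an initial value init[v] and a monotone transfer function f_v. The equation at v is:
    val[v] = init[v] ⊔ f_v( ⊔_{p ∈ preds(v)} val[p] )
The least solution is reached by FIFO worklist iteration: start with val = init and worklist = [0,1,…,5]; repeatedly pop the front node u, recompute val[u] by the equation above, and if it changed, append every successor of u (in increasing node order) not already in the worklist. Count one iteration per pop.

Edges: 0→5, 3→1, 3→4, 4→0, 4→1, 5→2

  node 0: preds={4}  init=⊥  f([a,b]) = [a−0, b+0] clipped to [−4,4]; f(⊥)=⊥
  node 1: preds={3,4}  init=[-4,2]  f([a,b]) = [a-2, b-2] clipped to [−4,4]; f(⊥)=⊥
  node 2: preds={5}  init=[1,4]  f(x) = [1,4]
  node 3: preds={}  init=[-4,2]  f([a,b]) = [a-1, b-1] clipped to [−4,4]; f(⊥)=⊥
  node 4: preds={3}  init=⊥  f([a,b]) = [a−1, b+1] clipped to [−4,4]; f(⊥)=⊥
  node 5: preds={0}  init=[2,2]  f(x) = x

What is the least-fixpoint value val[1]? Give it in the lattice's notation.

Iteration log — 10 steps:
  step 1. node 0  ⊔preds=⊥  new=⊥  stable
  step 2. node 1  ⊔preds=[-4,2]  new=[-4,2]  stable
  step 3. node 2  ⊔preds=[2,2]  new=[1,4]  stable
  step 4. node 3  ⊔preds=⊥  new=[-4,2]  stable
  step 5. node 4  ⊔preds=[-4,2]  new=[-4,3]  old=⊥  +wl: 0,1
  step 6. node 5  ⊔preds=⊥  new=[2,2]  stable
  step 7. node 0  ⊔preds=[-4,3]  new=[-4,3]  old=⊥  +wl: 5
  step 8. node 1  ⊔preds=[-4,3]  new=[-4,2]  stable
  step 9. node 5  ⊔preds=[-4,3]  new=[-4,3]  old=[2,2]  +wl: 2
  step 10. node 2  ⊔preds=[-4,3]  new=[1,4]  stable

Least fixpoint reached:
  node 0: [-4,3]
  node 1: [-4,2]
  node 2: [1,4]
  node 3: [-4,2]
  node 4: [-4,3]
  node 5: [-4,3]

[-4,2]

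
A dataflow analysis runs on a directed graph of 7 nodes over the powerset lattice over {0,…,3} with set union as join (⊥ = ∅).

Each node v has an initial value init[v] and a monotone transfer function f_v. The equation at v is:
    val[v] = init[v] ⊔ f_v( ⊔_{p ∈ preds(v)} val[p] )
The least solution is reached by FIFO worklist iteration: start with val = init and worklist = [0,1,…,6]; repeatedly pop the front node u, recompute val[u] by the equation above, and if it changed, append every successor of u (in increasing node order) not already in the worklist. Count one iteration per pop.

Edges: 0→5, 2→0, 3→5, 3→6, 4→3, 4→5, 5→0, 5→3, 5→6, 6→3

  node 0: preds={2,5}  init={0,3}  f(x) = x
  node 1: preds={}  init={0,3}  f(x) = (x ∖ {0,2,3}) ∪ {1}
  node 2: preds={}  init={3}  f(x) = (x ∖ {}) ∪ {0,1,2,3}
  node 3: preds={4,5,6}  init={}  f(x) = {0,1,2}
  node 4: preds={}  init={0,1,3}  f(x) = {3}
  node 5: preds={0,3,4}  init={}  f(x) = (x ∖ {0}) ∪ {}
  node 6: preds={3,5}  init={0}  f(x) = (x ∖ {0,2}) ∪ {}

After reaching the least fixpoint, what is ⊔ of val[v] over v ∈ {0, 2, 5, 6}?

Trace (10 dequeues):
  [1] u=0 | in {3} | out {0,3} | ==
  [2] u=1 | in {} | out {0,1,3} | prev {0,3} | push {}
  [3] u=2 | in {} | out {0,1,2,3} | prev {3} | push {0}
  [4] u=3 | in {0,1,3} | out {0,1,2} | prev {} | push {}
  [5] u=4 | in {} | out {0,1,3} | ==
  [6] u=5 | in {0,1,2,3} | out {1,2,3} | prev {} | push {3}
  [7] u=6 | in {0,1,2,3} | out {0,1,3} | prev {0} | push {}
  [8] u=0 | in {0,1,2,3} | out {0,1,2,3} | prev {0,3} | push {5}
  [9] u=3 | in {0,1,2,3} | out {0,1,2} | ==
  [10] u=5 | in {0,1,2,3} | out {1,2,3} | ==

Converged values:
  [0] {0,1,2,3}
  [1] {0,1,3}
  [2] {0,1,2,3}
  [3] {0,1,2}
  [4] {0,1,3}
  [5] {1,2,3}
  [6] {0,1,3}

{0,1,2,3}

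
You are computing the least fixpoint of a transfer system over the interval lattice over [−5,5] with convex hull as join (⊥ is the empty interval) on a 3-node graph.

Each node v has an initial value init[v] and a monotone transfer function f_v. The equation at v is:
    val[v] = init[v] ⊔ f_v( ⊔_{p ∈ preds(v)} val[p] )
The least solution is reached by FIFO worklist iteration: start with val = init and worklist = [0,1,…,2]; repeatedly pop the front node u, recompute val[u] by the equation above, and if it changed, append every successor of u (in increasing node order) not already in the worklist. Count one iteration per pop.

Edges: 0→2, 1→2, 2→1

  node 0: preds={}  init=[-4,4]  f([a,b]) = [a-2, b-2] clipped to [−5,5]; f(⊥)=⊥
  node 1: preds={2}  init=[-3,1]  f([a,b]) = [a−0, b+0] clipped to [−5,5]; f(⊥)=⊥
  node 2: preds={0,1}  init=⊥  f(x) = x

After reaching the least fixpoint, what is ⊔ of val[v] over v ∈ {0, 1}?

Iteration log — 5 steps:
  step 1. node 0  ⊔preds=⊥  new=[-4,4]  stable
  step 2. node 1  ⊔preds=⊥  new=[-3,1]  stable
  step 3. node 2  ⊔preds=[-4,4]  new=[-4,4]  old=⊥  +wl: 1
  step 4. node 1  ⊔preds=[-4,4]  new=[-4,4]  old=[-3,1]  +wl: 2
  step 5. node 2  ⊔preds=[-4,4]  new=[-4,4]  stable

Least fixpoint reached:
  node 0: [-4,4]
  node 1: [-4,4]
  node 2: [-4,4]

[-4,4]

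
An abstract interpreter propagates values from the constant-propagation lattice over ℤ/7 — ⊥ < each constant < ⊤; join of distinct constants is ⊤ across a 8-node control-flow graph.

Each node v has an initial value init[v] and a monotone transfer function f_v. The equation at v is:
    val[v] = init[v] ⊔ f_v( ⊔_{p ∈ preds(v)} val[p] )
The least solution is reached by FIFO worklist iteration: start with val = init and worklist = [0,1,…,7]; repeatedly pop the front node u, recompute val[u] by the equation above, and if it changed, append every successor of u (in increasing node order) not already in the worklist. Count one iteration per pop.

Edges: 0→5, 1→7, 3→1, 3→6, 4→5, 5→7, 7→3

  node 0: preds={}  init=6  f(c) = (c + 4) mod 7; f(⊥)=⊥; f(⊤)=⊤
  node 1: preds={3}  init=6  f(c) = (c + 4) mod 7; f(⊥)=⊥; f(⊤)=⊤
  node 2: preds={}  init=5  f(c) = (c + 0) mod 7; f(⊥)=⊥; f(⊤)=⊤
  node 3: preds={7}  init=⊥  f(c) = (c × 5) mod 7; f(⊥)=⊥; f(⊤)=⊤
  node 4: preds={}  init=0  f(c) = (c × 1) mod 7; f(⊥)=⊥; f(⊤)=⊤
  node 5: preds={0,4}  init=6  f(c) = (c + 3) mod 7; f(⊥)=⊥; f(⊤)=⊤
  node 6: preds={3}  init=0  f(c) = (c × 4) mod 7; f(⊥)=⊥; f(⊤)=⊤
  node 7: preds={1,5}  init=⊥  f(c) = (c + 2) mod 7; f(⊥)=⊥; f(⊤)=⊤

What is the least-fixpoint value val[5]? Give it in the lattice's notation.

Iteration log — 12 steps:
  step 1. node 0  ⊔preds=⊥  new=6  stable
  step 2. node 1  ⊔preds=⊥  new=6  stable
  step 3. node 2  ⊔preds=⊥  new=5  stable
  step 4. node 3  ⊔preds=⊥  new=⊥  stable
  step 5. node 4  ⊔preds=⊥  new=0  stable
  step 6. node 5  ⊔preds=⊤  new=⊤  old=6  +wl: 
  step 7. node 6  ⊔preds=⊥  new=0  stable
  step 8. node 7  ⊔preds=⊤  new=⊤  old=⊥  +wl: 3
  step 9. node 3  ⊔preds=⊤  new=⊤  old=⊥  +wl: 1,6
  step 10. node 1  ⊔preds=⊤  new=⊤  old=6  +wl: 7
  step 11. node 6  ⊔preds=⊤  new=⊤  old=0  +wl: 
  step 12. node 7  ⊔preds=⊤  new=⊤  stable

Least fixpoint reached:
  node 0: 6
  node 1: ⊤
  node 2: 5
  node 3: ⊤
  node 4: 0
  node 5: ⊤
  node 6: ⊤
  node 7: ⊤

⊤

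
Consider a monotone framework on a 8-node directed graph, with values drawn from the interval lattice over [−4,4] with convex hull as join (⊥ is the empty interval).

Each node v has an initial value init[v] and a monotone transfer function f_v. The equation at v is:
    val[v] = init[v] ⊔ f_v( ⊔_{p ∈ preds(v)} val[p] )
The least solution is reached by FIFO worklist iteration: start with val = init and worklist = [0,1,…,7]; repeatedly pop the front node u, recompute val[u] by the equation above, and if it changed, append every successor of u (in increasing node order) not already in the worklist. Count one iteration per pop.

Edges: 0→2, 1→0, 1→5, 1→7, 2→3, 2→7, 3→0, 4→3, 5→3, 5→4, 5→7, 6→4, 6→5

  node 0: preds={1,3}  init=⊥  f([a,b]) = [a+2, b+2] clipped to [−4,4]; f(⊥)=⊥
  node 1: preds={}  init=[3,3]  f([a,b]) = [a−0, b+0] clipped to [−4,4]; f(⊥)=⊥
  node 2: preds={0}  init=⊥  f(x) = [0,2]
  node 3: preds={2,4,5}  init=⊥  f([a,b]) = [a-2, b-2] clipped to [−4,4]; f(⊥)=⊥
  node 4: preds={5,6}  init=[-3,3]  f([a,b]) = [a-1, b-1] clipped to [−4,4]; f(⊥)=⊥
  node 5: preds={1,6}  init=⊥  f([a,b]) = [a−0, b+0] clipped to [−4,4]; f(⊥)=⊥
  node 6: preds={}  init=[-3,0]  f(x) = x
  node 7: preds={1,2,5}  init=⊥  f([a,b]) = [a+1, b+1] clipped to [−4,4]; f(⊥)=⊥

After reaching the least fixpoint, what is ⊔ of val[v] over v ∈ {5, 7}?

[-3,4]

Iteration log — 12 steps:
  step 1. node 0  ⊔preds=[3,3]  new=[4,4]  old=⊥  +wl: 
  step 2. node 1  ⊔preds=⊥  new=[3,3]  stable
  step 3. node 2  ⊔preds=[4,4]  new=[0,2]  old=⊥  +wl: 
  step 4. node 3  ⊔preds=[-3,3]  new=[-4,1]  old=⊥  +wl: 0
  step 5. node 4  ⊔preds=[-3,0]  new=[-4,3]  old=[-3,3]  +wl: 3
  step 6. node 5  ⊔preds=[-3,3]  new=[-3,3]  old=⊥  +wl: 4
  step 7. node 6  ⊔preds=⊥  new=[-3,0]  stable
  step 8. node 7  ⊔preds=[-3,3]  new=[-2,4]  old=⊥  +wl: 
  step 9. node 0  ⊔preds=[-4,3]  new=[-2,4]  old=[4,4]  +wl: 2
  step 10. node 3  ⊔preds=[-4,3]  new=[-4,1]  stable
  step 11. node 4  ⊔preds=[-3,3]  new=[-4,3]  stable
  step 12. node 2  ⊔preds=[-2,4]  new=[0,2]  stable

Least fixpoint reached:
  node 0: [-2,4]
  node 1: [3,3]
  node 2: [0,2]
  node 3: [-4,1]
  node 4: [-4,3]
  node 5: [-3,3]
  node 6: [-3,0]
  node 7: [-2,4]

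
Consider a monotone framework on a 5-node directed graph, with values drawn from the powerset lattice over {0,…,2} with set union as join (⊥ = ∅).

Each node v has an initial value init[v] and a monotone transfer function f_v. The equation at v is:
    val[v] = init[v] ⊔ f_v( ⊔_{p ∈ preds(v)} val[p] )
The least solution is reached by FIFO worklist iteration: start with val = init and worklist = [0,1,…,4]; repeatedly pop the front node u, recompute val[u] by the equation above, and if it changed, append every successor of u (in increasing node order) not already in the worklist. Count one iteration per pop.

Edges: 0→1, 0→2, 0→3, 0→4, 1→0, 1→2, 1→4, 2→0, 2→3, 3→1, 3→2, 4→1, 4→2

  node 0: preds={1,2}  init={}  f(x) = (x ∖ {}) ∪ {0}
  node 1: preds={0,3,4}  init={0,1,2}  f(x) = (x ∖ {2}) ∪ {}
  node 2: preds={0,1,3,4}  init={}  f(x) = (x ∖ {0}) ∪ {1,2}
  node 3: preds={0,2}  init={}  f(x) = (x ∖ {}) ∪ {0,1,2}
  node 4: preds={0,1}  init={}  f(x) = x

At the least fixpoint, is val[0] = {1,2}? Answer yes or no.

no

Worklist (8 pops):
  #1 pop 0: in={0,1,2} → {0,1,2} (was {}); enqueue []
  #2 pop 1: in={0,1,2} → {0,1,2} (no change)
  #3 pop 2: in={0,1,2} → {1,2} (was {}); enqueue [0]
  #4 pop 3: in={0,1,2} → {0,1,2} (was {}); enqueue [1,2]
  #5 pop 4: in={0,1,2} → {0,1,2} (was {}); enqueue []
  #6 pop 0: in={0,1,2} → {0,1,2} (no change)
  #7 pop 1: in={0,1,2} → {0,1,2} (no change)
  #8 pop 2: in={0,1,2} → {1,2} (no change)

Fixpoint:
  val[0] = {0,1,2}
  val[1] = {0,1,2}
  val[2] = {1,2}
  val[3] = {0,1,2}
  val[4] = {0,1,2}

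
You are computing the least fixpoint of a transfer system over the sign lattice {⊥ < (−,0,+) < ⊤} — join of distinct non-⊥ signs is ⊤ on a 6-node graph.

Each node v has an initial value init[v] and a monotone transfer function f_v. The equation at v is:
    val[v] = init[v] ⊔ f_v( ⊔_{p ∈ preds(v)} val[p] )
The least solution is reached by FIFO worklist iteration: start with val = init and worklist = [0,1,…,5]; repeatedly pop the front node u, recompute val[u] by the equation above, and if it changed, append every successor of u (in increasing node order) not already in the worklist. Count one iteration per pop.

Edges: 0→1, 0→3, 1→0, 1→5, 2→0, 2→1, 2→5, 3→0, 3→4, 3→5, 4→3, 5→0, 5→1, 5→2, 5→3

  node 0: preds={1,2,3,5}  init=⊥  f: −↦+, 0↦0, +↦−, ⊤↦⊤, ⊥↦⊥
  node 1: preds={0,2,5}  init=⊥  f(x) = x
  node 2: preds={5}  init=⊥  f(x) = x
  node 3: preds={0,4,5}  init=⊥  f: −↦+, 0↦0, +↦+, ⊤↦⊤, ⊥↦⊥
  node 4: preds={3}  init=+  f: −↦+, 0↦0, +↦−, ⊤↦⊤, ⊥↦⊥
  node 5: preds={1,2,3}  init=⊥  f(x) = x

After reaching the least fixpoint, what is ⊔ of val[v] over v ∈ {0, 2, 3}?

⊤

Iteration log — 20 steps:
  step 1. node 0  ⊔preds=⊥  new=⊥  stable
  step 2. node 1  ⊔preds=⊥  new=⊥  stable
  step 3. node 2  ⊔preds=⊥  new=⊥  stable
  step 4. node 3  ⊔preds=+  new=+  old=⊥  +wl: 0
  step 5. node 4  ⊔preds=+  new=⊤  old=+  +wl: 3
  step 6. node 5  ⊔preds=+  new=+  old=⊥  +wl: 1,2
  step 7. node 0  ⊔preds=+  new=−  old=⊥  +wl: 
  step 8. node 3  ⊔preds=⊤  new=⊤  old=+  +wl: 0,4,5
  step 9. node 1  ⊔preds=⊤  new=⊤  old=⊥  +wl: 
  step 10. node 2  ⊔preds=+  new=+  old=⊥  +wl: 1
  step 11. node 0  ⊔preds=⊤  new=⊤  old=−  +wl: 3
  step 12. node 4  ⊔preds=⊤  new=⊤  stable
  step 13. node 5  ⊔preds=⊤  new=⊤  old=+  +wl: 0,2
  step 14. node 1  ⊔preds=⊤  new=⊤  stable
  step 15. node 3  ⊔preds=⊤  new=⊤  stable
  step 16. node 0  ⊔preds=⊤  new=⊤  stable
  step 17. node 2  ⊔preds=⊤  new=⊤  old=+  +wl: 0,1,5
  step 18. node 0  ⊔preds=⊤  new=⊤  stable
  step 19. node 1  ⊔preds=⊤  new=⊤  stable
  step 20. node 5  ⊔preds=⊤  new=⊤  stable

Least fixpoint reached:
  node 0: ⊤
  node 1: ⊤
  node 2: ⊤
  node 3: ⊤
  node 4: ⊤
  node 5: ⊤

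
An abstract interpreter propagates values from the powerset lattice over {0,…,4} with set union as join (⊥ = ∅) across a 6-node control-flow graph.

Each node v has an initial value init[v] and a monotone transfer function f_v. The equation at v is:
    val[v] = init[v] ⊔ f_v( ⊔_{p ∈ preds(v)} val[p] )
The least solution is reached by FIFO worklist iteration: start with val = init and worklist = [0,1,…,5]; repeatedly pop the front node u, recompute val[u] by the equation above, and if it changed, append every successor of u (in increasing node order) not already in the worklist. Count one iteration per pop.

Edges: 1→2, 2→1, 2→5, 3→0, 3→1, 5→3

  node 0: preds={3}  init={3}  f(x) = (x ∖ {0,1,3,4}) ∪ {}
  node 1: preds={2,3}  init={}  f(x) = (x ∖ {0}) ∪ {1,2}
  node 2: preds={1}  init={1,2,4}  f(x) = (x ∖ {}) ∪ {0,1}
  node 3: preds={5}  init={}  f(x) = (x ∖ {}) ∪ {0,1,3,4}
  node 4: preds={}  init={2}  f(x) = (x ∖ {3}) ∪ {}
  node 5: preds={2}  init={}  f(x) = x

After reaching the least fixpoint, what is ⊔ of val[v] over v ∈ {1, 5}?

Iteration log — 14 steps:
  step 1. node 0  ⊔preds={}  new={3}  stable
  step 2. node 1  ⊔preds={1,2,4}  new={1,2,4}  old={}  +wl: 
  step 3. node 2  ⊔preds={1,2,4}  new={0,1,2,4}  old={1,2,4}  +wl: 1
  step 4. node 3  ⊔preds={}  new={0,1,3,4}  old={}  +wl: 0
  step 5. node 4  ⊔preds={}  new={2}  stable
  step 6. node 5  ⊔preds={0,1,2,4}  new={0,1,2,4}  old={}  +wl: 3
  step 7. node 1  ⊔preds={0,1,2,3,4}  new={1,2,3,4}  old={1,2,4}  +wl: 2
  step 8. node 0  ⊔preds={0,1,3,4}  new={3}  stable
  step 9. node 3  ⊔preds={0,1,2,4}  new={0,1,2,3,4}  old={0,1,3,4}  +wl: 0,1
  step 10. node 2  ⊔preds={1,2,3,4}  new={0,1,2,3,4}  old={0,1,2,4}  +wl: 5
  step 11. node 0  ⊔preds={0,1,2,3,4}  new={2,3}  old={3}  +wl: 
  step 12. node 1  ⊔preds={0,1,2,3,4}  new={1,2,3,4}  stable
  step 13. node 5  ⊔preds={0,1,2,3,4}  new={0,1,2,3,4}  old={0,1,2,4}  +wl: 3
  step 14. node 3  ⊔preds={0,1,2,3,4}  new={0,1,2,3,4}  stable

Least fixpoint reached:
  node 0: {2,3}
  node 1: {1,2,3,4}
  node 2: {0,1,2,3,4}
  node 3: {0,1,2,3,4}
  node 4: {2}
  node 5: {0,1,2,3,4}

{0,1,2,3,4}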